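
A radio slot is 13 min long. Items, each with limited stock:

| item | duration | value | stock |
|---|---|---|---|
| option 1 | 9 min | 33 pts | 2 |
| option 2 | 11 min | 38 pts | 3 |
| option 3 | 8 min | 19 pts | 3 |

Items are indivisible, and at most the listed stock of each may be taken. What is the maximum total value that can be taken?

38 pts

Best selections within duration 13 and stock limits:
- 1×option 2: duration 11, value 38
- 1×option 1: duration 9, value 33
Best: 38 pts.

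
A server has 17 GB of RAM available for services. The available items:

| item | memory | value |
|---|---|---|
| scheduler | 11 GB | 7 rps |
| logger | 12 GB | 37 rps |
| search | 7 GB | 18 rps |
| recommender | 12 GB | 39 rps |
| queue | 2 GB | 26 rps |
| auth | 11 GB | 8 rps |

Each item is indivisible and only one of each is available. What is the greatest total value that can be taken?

Check high-value combinations within 17 GB:
- recommender+queue: memory 12+2=14, value 39+26=65
- logger+queue: memory 12+2=14, value 37+26=63
- search+queue: memory 7+2=9, value 18+26=44
Best: 65 rps.

65 rps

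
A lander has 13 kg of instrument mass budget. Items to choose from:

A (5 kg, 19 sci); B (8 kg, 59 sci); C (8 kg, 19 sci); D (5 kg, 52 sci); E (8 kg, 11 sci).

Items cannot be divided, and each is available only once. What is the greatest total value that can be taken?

111 sci

This is a 0/1 knapsack; check combinations near the capacity.
- B+D: mass 8+5=13, value 59+52=111
- A+B: mass 5+8=13, value 19+59=78
- A+D: mass 5+5=10, value 19+52=71
Best: 111 sci.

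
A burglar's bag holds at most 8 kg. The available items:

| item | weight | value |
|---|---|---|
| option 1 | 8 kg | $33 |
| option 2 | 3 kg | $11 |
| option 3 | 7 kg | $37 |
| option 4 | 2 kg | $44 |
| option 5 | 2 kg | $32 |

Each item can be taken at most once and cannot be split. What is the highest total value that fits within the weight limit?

This is a 0/1 knapsack; check combinations near the capacity.
- option 2+option 4+option 5: weight 3+2+2=7, value 11+44+32=87
- option 4+option 5: weight 2+2=4, value 44+32=76
- option 2+option 4: weight 3+2=5, value 11+44=55
- option 4: weight 2, value 44
Best: $87.

$87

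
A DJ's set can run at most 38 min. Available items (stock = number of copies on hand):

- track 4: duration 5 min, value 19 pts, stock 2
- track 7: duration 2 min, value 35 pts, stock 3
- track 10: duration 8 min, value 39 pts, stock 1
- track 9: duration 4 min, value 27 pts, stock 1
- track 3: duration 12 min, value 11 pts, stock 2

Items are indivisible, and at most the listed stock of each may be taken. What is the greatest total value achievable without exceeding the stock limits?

Top feasible selections:
- 2×track 4 + 3×track 7 + 1×track 10 + 1×track 9: duration 28, value 209
- 1×track 4 + 3×track 7 + 1×track 10 + 1×track 9 + 1×track 3: duration 35, value 201
- 2×track 4 + 3×track 7 + 1×track 10 + 1×track 3: duration 36, value 193
Best: 209 pts.

209 pts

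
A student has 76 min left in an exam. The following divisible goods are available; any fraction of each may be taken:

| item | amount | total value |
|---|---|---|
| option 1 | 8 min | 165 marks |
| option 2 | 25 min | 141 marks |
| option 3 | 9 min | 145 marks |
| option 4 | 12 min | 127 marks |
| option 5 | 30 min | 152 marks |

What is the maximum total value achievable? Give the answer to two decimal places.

689.47

Take in order of value per unit:
- option 1 (165/8 per unit): all 8 → value 165, running total 165.00
- option 3 (145/9 per unit): all 9 → value 145, running total 310.00
- option 4 (127/12 per unit): all 12 → value 127, running total 437.00
- option 2 (141/25 per unit): all 25 → value 141, running total 578.00
- option 5 (152/30 per unit): 22 of 30 → value 22×152/30 = 111.4667, running total 689.47
Total 689.47.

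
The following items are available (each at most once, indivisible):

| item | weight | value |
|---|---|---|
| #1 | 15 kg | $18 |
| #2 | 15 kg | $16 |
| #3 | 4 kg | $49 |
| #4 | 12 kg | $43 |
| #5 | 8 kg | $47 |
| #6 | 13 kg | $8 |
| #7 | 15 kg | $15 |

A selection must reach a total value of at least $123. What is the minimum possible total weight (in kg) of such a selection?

Subsets with value ≥ 123, sorted by total weight:
- #3+#4+#5: weight 24, value 139
- #3+#4+#5+#6: weight 37, value 147
Minimum weight: 24 kg.

24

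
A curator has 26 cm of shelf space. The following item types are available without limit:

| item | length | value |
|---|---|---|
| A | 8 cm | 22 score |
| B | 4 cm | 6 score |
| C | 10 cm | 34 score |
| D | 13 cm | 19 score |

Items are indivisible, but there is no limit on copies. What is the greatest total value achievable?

78 score

Best value-per-unit is C at 34/10; filling with it alone gives 2×34 = 68.
Optimal mix: 2×A + 1×C → length 26, value 78.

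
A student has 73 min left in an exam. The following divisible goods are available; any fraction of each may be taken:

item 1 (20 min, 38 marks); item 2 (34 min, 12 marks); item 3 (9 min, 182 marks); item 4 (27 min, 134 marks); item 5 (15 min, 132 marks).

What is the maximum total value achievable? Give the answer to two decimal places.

486.71

Take in order of value per unit:
- item 3 (182/9 per unit): all 9 → value 182, running total 182.00
- item 5 (132/15 per unit): all 15 → value 132, running total 314.00
- item 4 (134/27 per unit): all 27 → value 134, running total 448.00
- item 1 (38/20 per unit): all 20 → value 38, running total 486.00
- item 2 (12/34 per unit): 2 of 34 → value 2×12/34 = 0.7059, running total 486.71
Total 486.71.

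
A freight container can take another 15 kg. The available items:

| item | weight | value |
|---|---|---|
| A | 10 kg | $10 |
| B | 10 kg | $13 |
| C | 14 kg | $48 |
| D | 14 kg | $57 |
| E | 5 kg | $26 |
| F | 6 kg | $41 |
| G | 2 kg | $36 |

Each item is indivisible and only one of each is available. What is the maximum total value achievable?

This is a 0/1 knapsack; check combinations near the capacity.
- E+F+G: weight 5+6+2=13, value 26+41+36=103
- F+G: weight 6+2=8, value 41+36=77
- E+F: weight 5+6=11, value 26+41=67
- E+G: weight 5+2=7, value 26+36=62
Best: $103.

$103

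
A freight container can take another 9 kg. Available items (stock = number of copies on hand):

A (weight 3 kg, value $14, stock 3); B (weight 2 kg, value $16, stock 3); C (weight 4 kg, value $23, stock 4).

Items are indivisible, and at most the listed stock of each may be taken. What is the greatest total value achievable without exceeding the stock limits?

$62

Best selections within weight 9 and stock limits:
- 1×A + 3×B: weight 9, value 62
- 2×B + 1×C: weight 8, value 55
Best: $62.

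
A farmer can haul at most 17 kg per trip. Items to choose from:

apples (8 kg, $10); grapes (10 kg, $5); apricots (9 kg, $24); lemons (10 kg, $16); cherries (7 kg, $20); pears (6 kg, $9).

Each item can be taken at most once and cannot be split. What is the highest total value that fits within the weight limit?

$44

This is a 0/1 knapsack; check combinations near the capacity.
- apricots+cherries: weight 9+7=16, value 24+20=44
- lemons+cherries: weight 10+7=17, value 16+20=36
- apples+apricots: weight 8+9=17, value 10+24=34
Best: $44.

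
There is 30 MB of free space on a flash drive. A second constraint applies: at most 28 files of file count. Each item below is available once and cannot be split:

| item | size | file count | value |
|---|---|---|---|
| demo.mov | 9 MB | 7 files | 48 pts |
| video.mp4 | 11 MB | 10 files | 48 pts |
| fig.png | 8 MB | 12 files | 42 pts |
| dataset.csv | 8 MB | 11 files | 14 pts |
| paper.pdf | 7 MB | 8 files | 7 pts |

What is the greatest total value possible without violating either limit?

Feasible sets respecting both limits:
- demo.mov+video.mp4+dataset.csv: size 28, file count 28, value 110
- demo.mov+video.mp4+paper.pdf: size 27, file count 25, value 103
- demo.mov+fig.png+paper.pdf: size 24, file count 27, value 97
Best: 110 pts.

110 pts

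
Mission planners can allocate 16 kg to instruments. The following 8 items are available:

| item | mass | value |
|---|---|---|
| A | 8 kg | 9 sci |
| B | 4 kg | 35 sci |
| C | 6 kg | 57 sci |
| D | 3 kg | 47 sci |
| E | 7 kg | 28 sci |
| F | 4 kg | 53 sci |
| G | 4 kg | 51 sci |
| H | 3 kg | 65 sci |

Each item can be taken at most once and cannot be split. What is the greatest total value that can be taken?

222 sci

This is a 0/1 knapsack; check combinations near the capacity.
- C+D+F+H: mass 6+3+4+3=16, value 57+47+53+65=222
- C+D+G+H: mass 6+3+4+3=16, value 57+47+51+65=220
- D+F+G+H: mass 3+4+4+3=14, value 47+53+51+65=216
Best: 222 sci.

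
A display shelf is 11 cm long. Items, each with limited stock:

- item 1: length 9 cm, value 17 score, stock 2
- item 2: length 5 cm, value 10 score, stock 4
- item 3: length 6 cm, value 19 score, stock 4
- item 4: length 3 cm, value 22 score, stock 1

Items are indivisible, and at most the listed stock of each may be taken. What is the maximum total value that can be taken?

Top feasible selections:
- 1×item 3 + 1×item 4: length 9, value 41
- 1×item 2 + 1×item 4: length 8, value 32
- 1×item 2 + 1×item 3: length 11, value 29
Best: 41 score.

41 score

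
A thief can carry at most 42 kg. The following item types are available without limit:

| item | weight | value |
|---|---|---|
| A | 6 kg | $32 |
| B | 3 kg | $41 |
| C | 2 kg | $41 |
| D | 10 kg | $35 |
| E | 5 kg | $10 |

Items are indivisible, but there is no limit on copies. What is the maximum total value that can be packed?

$861

Best value-per-unit is C at 41/2, and filling with it alone uses weight 21×2=42. No mix of the others beats 21×41 = 861.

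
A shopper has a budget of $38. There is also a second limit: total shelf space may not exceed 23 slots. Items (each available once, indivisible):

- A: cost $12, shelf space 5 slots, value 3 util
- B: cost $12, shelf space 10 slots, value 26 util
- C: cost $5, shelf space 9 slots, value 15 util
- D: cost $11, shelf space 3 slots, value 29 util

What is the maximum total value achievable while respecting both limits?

Feasible sets respecting both limits:
- B+C+D: cost 28, shelf space 22, value 70
- A+B+D: cost 35, shelf space 18, value 58
- B+D: cost 23, shelf space 13, value 55
Best: 70 util.

70 util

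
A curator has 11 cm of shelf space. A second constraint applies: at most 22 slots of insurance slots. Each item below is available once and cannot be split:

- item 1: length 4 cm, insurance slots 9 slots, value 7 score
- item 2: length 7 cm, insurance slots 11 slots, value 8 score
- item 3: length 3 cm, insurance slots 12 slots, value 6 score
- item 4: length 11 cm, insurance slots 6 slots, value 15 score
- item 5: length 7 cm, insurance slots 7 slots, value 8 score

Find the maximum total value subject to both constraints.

Feasible sets respecting both limits:
- item 1+item 2: length 11, insurance slots 20, value 15
- item 4: length 11, insurance slots 6, value 15
- item 1+item 5: length 11, insurance slots 16, value 15
- item 3+item 5: length 10, insurance slots 19, value 14
Best: 15 score.

15 score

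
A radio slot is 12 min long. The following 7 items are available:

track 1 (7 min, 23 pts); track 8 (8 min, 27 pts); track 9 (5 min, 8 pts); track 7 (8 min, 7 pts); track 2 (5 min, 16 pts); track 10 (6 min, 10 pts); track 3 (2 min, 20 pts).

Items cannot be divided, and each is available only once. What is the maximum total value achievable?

47 pts

This is a 0/1 knapsack; check combinations near the capacity.
- track 8+track 3: duration 8+2=10, value 27+20=47
- track 9+track 2+track 3: duration 5+5+2=12, value 8+16+20=44
- track 1+track 3: duration 7+2=9, value 23+20=43
- track 1+track 2: duration 7+5=12, value 23+16=39
- track 2+track 3: duration 5+2=7, value 16+20=36
Best: 47 pts.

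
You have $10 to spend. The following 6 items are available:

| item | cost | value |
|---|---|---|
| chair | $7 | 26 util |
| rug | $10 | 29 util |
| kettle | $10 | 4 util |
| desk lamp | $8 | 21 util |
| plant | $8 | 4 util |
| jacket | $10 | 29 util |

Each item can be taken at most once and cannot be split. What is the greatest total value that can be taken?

29 util

Check high-value combinations within $10:
- rug: cost 10, value 29
- jacket: cost 10, value 29
- chair: cost 7, value 26
- desk lamp: cost 8, value 21
- plant: cost 8, value 4
Best: 29 util.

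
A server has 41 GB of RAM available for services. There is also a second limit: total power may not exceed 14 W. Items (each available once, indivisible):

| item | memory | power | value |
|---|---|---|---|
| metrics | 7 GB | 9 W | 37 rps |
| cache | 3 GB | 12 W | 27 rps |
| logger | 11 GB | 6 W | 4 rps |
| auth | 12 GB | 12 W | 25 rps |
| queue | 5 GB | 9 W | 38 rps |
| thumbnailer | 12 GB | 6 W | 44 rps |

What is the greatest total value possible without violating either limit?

48 rps

Feasible sets respecting both limits:
- logger+thumbnailer: memory 23, power 12, value 48
- thumbnailer: memory 12, power 6, value 44
- queue: memory 5, power 9, value 38
Best: 48 rps.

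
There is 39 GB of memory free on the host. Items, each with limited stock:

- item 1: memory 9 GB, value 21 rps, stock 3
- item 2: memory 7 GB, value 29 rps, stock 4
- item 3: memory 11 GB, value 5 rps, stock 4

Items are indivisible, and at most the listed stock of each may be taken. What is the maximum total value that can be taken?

Best selections within memory 39 and stock limits:
- 1×item 1 + 4×item 2: memory 37, value 137
- 2×item 1 + 3×item 2: memory 39, value 129
Best: 137 rps.

137 rps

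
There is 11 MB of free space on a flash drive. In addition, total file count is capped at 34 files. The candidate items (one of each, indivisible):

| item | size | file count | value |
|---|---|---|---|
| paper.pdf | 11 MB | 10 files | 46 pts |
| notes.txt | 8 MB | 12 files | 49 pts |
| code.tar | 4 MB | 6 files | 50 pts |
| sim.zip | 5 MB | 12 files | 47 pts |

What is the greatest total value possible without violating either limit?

97 pts

Feasible sets respecting both limits:
- code.tar+sim.zip: size 9, file count 18, value 97
- code.tar: size 4, file count 6, value 50
- notes.txt: size 8, file count 12, value 49
Best: 97 pts.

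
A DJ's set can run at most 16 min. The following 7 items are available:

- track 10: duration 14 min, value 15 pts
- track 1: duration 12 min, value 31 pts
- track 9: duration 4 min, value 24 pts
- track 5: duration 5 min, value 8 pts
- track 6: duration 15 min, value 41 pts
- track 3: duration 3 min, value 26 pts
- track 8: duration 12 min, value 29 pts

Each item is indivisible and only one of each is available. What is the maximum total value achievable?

58 pts

Check high-value combinations within 16 min:
- track 9+track 5+track 3: duration 4+5+3=12, value 24+8+26=58
- track 1+track 3: duration 12+3=15, value 31+26=57
- track 3+track 8: duration 3+12=15, value 26+29=55
- track 1+track 9: duration 12+4=16, value 31+24=55
Best: 58 pts.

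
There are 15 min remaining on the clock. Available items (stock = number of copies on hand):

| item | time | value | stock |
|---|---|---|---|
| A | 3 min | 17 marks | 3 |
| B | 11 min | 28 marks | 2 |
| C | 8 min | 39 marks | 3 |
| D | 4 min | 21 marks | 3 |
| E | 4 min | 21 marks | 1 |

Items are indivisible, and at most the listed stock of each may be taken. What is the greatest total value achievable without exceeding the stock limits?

Top feasible selections:
- 1×A + 2×D + 1×E: time 15, value 80
- 1×A + 3×D: time 15, value 80
- 1×A + 1×C + 1×E: time 15, value 77
Best: 80 marks.

80 marks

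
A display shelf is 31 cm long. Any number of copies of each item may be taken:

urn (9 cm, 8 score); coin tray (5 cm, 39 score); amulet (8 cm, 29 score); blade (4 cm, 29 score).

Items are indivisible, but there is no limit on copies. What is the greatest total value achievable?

Best value-per-unit is coin tray at 39/5, and filling with it alone uses length 6×5=30. No mix of the others beats 6×39 = 234.

234 score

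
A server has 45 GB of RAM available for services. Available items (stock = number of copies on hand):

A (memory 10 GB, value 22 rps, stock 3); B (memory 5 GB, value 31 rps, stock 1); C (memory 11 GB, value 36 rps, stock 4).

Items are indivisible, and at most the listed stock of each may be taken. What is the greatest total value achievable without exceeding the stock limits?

144 rps

Top feasible selections:
- 4×C: memory 44, value 144
- 1×B + 3×C: memory 38, value 139
- 1×A + 3×C: memory 43, value 130
Best: 144 rps.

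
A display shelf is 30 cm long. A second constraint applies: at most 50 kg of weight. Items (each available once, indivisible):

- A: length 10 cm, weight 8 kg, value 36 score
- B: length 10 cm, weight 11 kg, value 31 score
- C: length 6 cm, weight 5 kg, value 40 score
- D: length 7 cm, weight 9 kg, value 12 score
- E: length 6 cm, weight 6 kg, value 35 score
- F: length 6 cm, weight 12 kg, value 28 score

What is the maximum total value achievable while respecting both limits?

139 score

Feasible sets respecting both limits:
- A+C+E+F: length 28, weight 31, value 139
- B+C+E+F: length 28, weight 34, value 134
- A+C+D+E: length 29, weight 28, value 123
Best: 139 score.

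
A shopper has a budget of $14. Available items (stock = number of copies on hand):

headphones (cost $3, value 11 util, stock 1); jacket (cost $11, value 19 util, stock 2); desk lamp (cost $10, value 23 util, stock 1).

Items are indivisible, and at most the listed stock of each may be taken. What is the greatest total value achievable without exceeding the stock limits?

Best selections within cost 14 and stock limits:
- 1×headphones + 1×desk lamp: cost 13, value 34
- 1×headphones + 1×jacket: cost 14, value 30
- 1×desk lamp: cost 10, value 23
- 1×jacket: cost 11, value 19
Best: 34 util.

34 util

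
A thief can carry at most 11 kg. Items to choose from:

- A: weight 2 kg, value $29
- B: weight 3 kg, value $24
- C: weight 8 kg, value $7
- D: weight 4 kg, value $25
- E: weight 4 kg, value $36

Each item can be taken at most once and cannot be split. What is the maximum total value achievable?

Check high-value combinations within 11 kg:
- A+D+E: weight 2+4+4=10, value 29+25+36=90
- A+B+E: weight 2+3+4=9, value 29+24+36=89
- B+D+E: weight 3+4+4=11, value 24+25+36=85
Best: $90.

$90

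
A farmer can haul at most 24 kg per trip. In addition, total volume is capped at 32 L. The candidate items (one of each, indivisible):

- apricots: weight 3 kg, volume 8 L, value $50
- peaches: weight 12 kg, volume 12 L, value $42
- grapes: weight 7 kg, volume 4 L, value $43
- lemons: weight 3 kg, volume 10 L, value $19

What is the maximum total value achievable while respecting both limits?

$135

Feasible sets respecting both limits:
- apricots+peaches+grapes: weight 22, volume 24, value 135
- apricots+grapes+lemons: weight 13, volume 22, value 112
- apricots+peaches+lemons: weight 18, volume 30, value 111
Best: $135.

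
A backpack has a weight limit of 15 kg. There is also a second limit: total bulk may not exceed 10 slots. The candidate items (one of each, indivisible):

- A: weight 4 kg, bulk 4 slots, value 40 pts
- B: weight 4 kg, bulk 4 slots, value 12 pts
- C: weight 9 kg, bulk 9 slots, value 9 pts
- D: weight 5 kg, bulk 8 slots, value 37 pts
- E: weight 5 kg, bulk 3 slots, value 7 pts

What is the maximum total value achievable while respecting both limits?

Feasible sets respecting both limits:
- A+B: weight 8, bulk 8, value 52
- A+E: weight 9, bulk 7, value 47
- A: weight 4, bulk 4, value 40
- D: weight 5, bulk 8, value 37
Best: 52 pts.

52 pts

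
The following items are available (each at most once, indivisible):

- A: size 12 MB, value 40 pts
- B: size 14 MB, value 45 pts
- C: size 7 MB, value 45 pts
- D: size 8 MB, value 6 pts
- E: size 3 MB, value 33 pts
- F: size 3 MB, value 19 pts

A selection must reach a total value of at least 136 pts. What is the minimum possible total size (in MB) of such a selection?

Subsets with value ≥ 136, sorted by total size:
- A+C+E+F: size 25, value 137
- B+C+E+F: size 27, value 142
Minimum size: 25 MB.

25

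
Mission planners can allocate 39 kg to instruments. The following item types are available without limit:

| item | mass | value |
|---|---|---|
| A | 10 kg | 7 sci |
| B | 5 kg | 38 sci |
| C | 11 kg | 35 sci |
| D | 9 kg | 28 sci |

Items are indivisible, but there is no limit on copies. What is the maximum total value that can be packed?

Best value-per-unit is B at 38/5, and filling with it alone uses mass 7×5=35. No mix of the others beats 7×38 = 266.

266 sci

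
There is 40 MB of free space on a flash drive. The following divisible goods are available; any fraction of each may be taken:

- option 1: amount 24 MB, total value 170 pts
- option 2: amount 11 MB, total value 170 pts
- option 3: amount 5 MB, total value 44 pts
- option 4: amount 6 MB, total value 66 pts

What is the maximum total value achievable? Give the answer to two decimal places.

Take in order of value per unit:
- option 2 (170/11 per unit): all 11 → value 170, running total 170.00
- option 4 (66/6 per unit): all 6 → value 66, running total 236.00
- option 3 (44/5 per unit): all 5 → value 44, running total 280.00
- option 1 (170/24 per unit): 18 of 24 → value 18×170/24 = 127.5000, running total 407.50
Total 407.50.

407.50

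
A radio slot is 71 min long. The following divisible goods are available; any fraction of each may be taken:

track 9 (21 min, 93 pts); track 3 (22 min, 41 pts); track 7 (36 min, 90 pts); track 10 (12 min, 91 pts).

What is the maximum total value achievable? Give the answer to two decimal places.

277.73

Take in order of value per unit:
- track 10 (91/12 per unit): all 12 → value 91, running total 91.00
- track 9 (93/21 per unit): all 21 → value 93, running total 184.00
- track 7 (90/36 per unit): all 36 → value 90, running total 274.00
- track 3 (41/22 per unit): 2 of 22 → value 2×41/22 = 3.7273, running total 277.73
Total 277.73.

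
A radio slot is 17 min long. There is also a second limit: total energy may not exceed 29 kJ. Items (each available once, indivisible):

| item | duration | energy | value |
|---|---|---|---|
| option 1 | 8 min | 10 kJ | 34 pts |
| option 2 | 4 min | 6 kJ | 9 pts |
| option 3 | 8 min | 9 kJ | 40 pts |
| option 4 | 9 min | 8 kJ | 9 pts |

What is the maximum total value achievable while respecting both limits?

74 pts

Feasible sets respecting both limits:
- option 1+option 3: duration 16, energy 19, value 74
- option 2+option 3: duration 12, energy 15, value 49
- option 3+option 4: duration 17, energy 17, value 49
- option 1+option 2: duration 12, energy 16, value 43
Best: 74 pts.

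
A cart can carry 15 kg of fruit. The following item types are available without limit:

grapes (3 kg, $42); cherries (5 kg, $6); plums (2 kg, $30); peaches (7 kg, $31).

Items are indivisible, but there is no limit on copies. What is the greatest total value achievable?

$222

Best value-per-unit is plums at 30/2; filling with it alone gives 7×30 = 210.
Optimal mix: 1×grapes + 6×plums → weight 15, value 222.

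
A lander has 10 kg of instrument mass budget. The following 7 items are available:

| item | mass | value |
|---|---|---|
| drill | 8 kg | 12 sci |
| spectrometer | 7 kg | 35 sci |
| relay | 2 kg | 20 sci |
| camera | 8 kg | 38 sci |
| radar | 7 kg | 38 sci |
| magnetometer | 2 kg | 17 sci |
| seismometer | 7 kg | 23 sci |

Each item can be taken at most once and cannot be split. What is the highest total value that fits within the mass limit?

58 sci

This is a 0/1 knapsack; check combinations near the capacity.
- relay+radar: mass 2+7=9, value 20+38=58
- relay+camera: mass 2+8=10, value 20+38=58
- spectrometer+relay: mass 7+2=9, value 35+20=55
- radar+magnetometer: mass 7+2=9, value 38+17=55
Best: 58 sci.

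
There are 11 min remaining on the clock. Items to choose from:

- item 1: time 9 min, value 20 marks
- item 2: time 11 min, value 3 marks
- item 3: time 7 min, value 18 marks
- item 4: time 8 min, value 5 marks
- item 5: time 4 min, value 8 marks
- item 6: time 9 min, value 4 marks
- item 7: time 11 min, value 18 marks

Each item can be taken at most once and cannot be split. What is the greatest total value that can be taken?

26 marks

Check high-value combinations within 11 min:
- item 3+item 5: time 7+4=11, value 18+8=26
- item 1: time 9, value 20
- item 3: time 7, value 18
- item 7: time 11, value 18
Best: 26 marks.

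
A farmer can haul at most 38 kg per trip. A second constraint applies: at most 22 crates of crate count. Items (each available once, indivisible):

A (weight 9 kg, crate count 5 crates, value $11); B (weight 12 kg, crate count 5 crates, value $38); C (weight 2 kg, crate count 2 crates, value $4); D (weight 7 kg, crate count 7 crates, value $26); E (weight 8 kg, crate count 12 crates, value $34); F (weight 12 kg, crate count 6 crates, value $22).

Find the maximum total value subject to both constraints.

$90

Feasible sets respecting both limits:
- B+C+D+F: weight 33, crate count 20, value 90
- B+D+F: weight 31, crate count 18, value 86
- A+B+E: weight 29, crate count 22, value 83
- A+B+C+D: weight 30, crate count 19, value 79
Best: $90.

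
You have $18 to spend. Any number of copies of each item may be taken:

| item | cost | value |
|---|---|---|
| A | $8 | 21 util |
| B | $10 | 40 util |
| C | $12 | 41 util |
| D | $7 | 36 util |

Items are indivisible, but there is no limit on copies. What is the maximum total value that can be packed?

76 util

Best value-per-unit is D at 36/7; filling with it alone gives 2×36 = 72.
Optimal mix: 1×B + 1×D → cost 17, value 76.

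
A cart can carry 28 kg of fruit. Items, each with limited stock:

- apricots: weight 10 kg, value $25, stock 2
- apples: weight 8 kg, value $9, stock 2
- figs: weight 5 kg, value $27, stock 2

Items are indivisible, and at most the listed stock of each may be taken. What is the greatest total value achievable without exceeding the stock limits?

Top feasible selections:
- 1×apricots + 1×apples + 2×figs: weight 28, value 88
- 1×apricots + 2×figs: weight 20, value 79
- 2×apricots + 1×figs: weight 25, value 77
Best: $88.

$88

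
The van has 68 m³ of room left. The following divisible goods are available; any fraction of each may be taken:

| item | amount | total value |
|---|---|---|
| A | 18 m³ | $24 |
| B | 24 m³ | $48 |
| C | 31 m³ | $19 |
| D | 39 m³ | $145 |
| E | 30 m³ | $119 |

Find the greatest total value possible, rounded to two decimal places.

Take in order of value per unit:
- E (119/30 per unit): all 30 → value 119, running total 119.00
- D (145/39 per unit): 38 of 39 → value 38×145/39 = 141.2821, running total 260.28
Total 260.28.

260.28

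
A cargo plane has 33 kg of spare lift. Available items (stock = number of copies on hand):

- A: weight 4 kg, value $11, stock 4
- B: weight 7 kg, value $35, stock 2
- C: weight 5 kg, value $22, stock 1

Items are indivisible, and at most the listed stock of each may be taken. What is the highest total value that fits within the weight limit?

$125

Best selections within weight 33 and stock limits:
- 3×A + 2×B + 1×C: weight 31, value 125
- 2×A + 2×B + 1×C: weight 27, value 114
Best: $125.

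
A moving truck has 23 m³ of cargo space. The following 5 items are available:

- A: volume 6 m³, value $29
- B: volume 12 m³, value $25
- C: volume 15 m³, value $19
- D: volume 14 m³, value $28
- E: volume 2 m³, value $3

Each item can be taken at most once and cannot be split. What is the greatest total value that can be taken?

$60

Check high-value combinations within 23 m³:
- A+D+E: volume 6+14+2=22, value 29+28+3=60
- A+D: volume 6+14=20, value 29+28=57
- A+B+E: volume 6+12+2=20, value 29+25+3=57
- A+B: volume 6+12=18, value 29+25=54
- A+C+E: volume 6+15+2=23, value 29+19+3=51
Best: $60.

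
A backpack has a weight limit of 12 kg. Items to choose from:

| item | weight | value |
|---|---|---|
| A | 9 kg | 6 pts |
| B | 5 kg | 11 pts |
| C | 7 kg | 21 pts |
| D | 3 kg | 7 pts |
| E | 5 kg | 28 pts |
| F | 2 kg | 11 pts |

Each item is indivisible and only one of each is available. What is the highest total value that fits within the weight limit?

Check high-value combinations within 12 kg:
- B+E+F: weight 5+5+2=12, value 11+28+11=50
- C+E: weight 7+5=12, value 21+28=49
- D+E+F: weight 3+5+2=10, value 7+28+11=46
- E+F: weight 5+2=7, value 28+11=39
- B+E: weight 5+5=10, value 11+28=39
Best: 50 pts.

50 pts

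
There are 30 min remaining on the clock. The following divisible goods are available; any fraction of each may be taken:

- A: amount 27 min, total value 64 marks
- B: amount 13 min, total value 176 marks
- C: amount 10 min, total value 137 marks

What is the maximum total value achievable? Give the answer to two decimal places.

Take in order of value per unit:
- C (137/10 per unit): all 10 → value 137, running total 137.00
- B (176/13 per unit): all 13 → value 176, running total 313.00
- A (64/27 per unit): 7 of 27 → value 7×64/27 = 16.5926, running total 329.59
Total 329.59.

329.59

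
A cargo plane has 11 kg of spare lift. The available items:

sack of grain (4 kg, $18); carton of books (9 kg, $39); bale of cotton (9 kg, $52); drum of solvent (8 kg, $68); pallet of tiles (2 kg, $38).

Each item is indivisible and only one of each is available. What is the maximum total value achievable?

Check high-value combinations within 11 kg:
- drum of solvent+pallet of tiles: weight 8+2=10, value 68+38=106
- bale of cotton+pallet of tiles: weight 9+2=11, value 52+38=90
- carton of books+pallet of tiles: weight 9+2=11, value 39+38=77
- drum of solvent: weight 8, value 68
Best: $106.

$106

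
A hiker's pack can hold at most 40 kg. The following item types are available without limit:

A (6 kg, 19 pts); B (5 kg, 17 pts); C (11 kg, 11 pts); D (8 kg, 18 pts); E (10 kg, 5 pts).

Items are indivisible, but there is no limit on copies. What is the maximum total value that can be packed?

136 pts

Best value-per-unit is B at 17/5, and filling with it alone uses weight 8×5=40. No mix of the others beats 8×17 = 136.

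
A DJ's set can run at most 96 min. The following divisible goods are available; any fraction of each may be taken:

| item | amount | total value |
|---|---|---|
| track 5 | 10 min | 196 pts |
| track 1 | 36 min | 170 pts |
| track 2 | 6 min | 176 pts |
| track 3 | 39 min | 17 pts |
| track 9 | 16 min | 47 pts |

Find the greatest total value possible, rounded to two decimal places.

601.21

Take in order of value per unit:
- track 2 (176/6 per unit): all 6 → value 176, running total 176.00
- track 5 (196/10 per unit): all 10 → value 196, running total 372.00
- track 1 (170/36 per unit): all 36 → value 170, running total 542.00
- track 9 (47/16 per unit): all 16 → value 47, running total 589.00
- track 3 (17/39 per unit): 28 of 39 → value 28×17/39 = 12.2051, running total 601.21
Total 601.21.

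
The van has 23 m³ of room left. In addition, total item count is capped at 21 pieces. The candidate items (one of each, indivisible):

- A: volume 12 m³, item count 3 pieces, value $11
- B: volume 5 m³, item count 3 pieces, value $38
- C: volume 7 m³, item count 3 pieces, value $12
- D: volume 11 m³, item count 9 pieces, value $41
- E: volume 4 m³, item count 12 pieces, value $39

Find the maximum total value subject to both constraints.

Feasible sets respecting both limits:
- B+C+D: volume 23, item count 15, value 91
- B+C+E: volume 16, item count 18, value 89
- A+B+E: volume 21, item count 18, value 88
- D+E: volume 15, item count 21, value 80
Best: $91.

$91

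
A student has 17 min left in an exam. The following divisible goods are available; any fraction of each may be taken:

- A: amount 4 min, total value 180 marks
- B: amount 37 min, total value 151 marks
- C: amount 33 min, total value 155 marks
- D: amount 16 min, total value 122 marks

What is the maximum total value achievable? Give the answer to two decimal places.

Take in order of value per unit:
- A (180/4 per unit): all 4 → value 180, running total 180.00
- D (122/16 per unit): 13 of 16 → value 13×122/16 = 99.1250, running total 279.13
Total 279.13.

279.13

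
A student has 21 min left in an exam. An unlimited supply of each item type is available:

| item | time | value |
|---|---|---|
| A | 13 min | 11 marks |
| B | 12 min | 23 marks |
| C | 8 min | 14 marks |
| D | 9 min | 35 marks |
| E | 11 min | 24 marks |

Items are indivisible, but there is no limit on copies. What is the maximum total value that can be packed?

Best value-per-unit is D at 35/9, and filling with it alone uses time 2×9=18. No mix of the others beats 2×35 = 70.

70 marks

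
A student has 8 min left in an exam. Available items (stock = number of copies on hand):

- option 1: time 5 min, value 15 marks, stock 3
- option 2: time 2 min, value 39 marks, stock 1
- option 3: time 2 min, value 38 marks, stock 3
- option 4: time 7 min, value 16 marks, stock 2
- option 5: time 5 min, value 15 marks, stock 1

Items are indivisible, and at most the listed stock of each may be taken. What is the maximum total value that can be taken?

Top feasible selections:
- 1×option 2 + 3×option 3: time 8, value 153
- 1×option 2 + 2×option 3: time 6, value 115
- 3×option 3: time 6, value 114
Best: 153 marks.

153 marks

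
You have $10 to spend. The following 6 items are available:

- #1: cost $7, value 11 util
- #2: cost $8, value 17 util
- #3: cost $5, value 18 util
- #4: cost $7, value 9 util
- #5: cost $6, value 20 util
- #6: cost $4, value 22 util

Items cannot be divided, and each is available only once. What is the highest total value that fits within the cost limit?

Check high-value combinations within $10:
- #5+#6: cost 6+4=10, value 20+22=42
- #3+#6: cost 5+4=9, value 18+22=40
- #6: cost 4, value 22
- #5: cost 6, value 20
Best: 42 util.

42 util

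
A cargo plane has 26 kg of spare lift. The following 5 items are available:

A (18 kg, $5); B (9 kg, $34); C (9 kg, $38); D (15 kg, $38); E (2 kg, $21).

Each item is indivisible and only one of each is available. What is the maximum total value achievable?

$97

This is a 0/1 knapsack; check combinations near the capacity.
- C+D+E: weight 9+15+2=26, value 38+38+21=97
- B+C+E: weight 9+9+2=20, value 34+38+21=93
- B+D+E: weight 9+15+2=26, value 34+38+21=93
Best: $97.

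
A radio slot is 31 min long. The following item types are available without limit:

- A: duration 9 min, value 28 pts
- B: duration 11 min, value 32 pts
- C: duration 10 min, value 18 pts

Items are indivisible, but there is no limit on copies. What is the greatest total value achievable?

Best value-per-unit is A at 28/9; filling with it alone gives 3×28 = 84.
Optimal mix: 1×A + 2×B → duration 31, value 92.

92 pts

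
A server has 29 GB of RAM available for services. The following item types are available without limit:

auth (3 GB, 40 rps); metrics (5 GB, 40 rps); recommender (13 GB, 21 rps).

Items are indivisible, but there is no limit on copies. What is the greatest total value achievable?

Best value-per-unit is auth at 40/3, and filling with it alone uses memory 9×3=27. No mix of the others beats 9×40 = 360.

360 rps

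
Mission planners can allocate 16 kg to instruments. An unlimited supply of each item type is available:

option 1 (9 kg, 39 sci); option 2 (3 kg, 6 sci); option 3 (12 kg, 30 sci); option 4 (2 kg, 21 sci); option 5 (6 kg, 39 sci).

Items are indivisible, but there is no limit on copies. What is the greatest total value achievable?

168 sci

Best value-per-unit is option 4 at 21/2, and filling with it alone uses mass 8×2=16. No mix of the others beats 8×21 = 168.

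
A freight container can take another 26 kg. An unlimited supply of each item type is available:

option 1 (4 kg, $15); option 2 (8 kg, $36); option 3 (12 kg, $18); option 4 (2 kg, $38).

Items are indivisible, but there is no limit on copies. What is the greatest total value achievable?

$494

Best value-per-unit is option 4 at 38/2, and filling with it alone uses weight 13×2=26. No mix of the others beats 13×38 = 494.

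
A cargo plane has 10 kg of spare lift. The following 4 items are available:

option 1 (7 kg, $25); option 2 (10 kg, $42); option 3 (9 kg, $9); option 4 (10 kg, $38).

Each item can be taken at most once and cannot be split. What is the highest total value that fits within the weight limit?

This is a 0/1 knapsack; check combinations near the capacity.
- option 2: weight 10, value 42
- option 4: weight 10, value 38
- option 1: weight 7, value 25
- option 3: weight 9, value 9
Best: $42.

$42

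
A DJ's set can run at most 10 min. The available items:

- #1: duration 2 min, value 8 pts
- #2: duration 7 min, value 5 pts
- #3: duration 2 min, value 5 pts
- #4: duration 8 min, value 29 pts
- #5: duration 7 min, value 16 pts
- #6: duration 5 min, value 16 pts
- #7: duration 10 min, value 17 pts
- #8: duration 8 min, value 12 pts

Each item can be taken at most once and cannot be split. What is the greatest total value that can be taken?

Check high-value combinations within 10 min:
- #1+#4: duration 2+8=10, value 8+29=37
- #3+#4: duration 2+8=10, value 5+29=34
- #4: duration 8, value 29
- #1+#3+#6: duration 2+2+5=9, value 8+5+16=29
Best: 37 pts.

37 pts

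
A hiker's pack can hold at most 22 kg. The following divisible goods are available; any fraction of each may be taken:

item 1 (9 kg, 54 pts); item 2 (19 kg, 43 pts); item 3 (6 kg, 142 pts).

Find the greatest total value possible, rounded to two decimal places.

Take in order of value per unit:
- item 3 (142/6 per unit): all 6 → value 142, running total 142.00
- item 1 (54/9 per unit): all 9 → value 54, running total 196.00
- item 2 (43/19 per unit): 7 of 19 → value 7×43/19 = 15.8421, running total 211.84
Total 211.84.

211.84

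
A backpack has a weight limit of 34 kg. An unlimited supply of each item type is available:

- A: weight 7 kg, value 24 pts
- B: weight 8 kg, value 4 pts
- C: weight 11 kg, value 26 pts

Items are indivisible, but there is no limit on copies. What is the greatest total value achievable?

98 pts

Best value-per-unit is A at 24/7; filling with it alone gives 4×24 = 96.
Optimal mix: 3×A + 1×C → weight 32, value 98.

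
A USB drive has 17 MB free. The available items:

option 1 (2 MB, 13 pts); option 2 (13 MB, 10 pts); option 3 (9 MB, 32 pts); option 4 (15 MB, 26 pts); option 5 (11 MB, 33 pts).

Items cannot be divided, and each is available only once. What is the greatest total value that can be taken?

46 pts

Check high-value combinations within 17 MB:
- option 1+option 5: size 2+11=13, value 13+33=46
- option 1+option 3: size 2+9=11, value 13+32=45
- option 1+option 4: size 2+15=17, value 13+26=39
- option 5: size 11, value 33
- option 3: size 9, value 32
Best: 46 pts.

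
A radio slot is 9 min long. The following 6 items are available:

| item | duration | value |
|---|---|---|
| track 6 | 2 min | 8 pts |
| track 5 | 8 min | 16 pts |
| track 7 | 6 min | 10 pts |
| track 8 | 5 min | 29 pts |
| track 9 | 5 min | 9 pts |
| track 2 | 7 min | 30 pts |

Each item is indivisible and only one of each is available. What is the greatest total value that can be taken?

38 pts

Check high-value combinations within 9 min:
- track 6+track 2: duration 2+7=9, value 8+30=38
- track 6+track 8: duration 2+5=7, value 8+29=37
- track 2: duration 7, value 30
Best: 38 pts.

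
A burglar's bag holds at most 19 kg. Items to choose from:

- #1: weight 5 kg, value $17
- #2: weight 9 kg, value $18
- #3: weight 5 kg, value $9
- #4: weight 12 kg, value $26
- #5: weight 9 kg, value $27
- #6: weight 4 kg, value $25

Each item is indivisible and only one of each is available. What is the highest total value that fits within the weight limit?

$69

Check high-value combinations within 19 kg:
- #1+#5+#6: weight 5+9+4=18, value 17+27+25=69
- #3+#5+#6: weight 5+9+4=18, value 9+27+25=61
- #1+#2+#6: weight 5+9+4=18, value 17+18+25=60
- #1+#3+#5: weight 5+5+9=19, value 17+9+27=53
- #5+#6: weight 9+4=13, value 27+25=52
Best: $69.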